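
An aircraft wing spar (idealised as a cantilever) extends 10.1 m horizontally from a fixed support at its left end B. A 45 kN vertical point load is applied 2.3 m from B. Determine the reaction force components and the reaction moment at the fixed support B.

ΣF_x = 0: B_x = 0.
ΣF_y = 0: B_y − 45 = 0 → B_y = 45.00 kN.
ΣM about B: M_B − 45·2.3 = 0 → M_B = 103.5 kN·m.

B_x = 0, B_y = 45.00 kN, M_B = 103.5 kN·m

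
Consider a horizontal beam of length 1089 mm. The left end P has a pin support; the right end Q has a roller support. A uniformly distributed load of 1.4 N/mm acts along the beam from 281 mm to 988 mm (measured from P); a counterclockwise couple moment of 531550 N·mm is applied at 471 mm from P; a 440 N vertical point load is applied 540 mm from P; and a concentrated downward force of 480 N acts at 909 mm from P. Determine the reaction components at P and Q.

Resultant of the distributed load: 1.4 × 707 = 989.8 N at 634.5 mm from P.
ΣM about P: Q_y·1089 − (1.4·707)·634.5 + 531550 − 440·540 − 480·909 = 0 → Q_y = 770398.1/1089 = 707.436 ≈ 707.4 N.
ΣF_y = 0: P_y + 707.436 − 1.4·707 − 440 − 480 = 0 → P_y = 1202 N.
ΣF_x = 0: no horizontal applied forces, so P_x = 0.

P_x = 0, P_y = 1202 N, Q_y = 707.4 N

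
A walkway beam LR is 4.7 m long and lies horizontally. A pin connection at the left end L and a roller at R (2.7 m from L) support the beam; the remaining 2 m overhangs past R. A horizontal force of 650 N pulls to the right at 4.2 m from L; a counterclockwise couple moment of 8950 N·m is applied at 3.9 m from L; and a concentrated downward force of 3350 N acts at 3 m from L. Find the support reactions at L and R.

Taking moments about L: R_y·2.7 + 8950 − 3350·3 = 0 → R_y = 1100/2.7 = 407.407 ≈ 407.4 N.
ΣF_y = 0: L_y + 407.407 − 3350 = 0 → L_y = 2943 N.
ΣF_x = 0: L_x + 650 = 0 → L_x = -650.0 N.

L_x = -650.0 N, L_y = 2943 N, R_y = 407.4 N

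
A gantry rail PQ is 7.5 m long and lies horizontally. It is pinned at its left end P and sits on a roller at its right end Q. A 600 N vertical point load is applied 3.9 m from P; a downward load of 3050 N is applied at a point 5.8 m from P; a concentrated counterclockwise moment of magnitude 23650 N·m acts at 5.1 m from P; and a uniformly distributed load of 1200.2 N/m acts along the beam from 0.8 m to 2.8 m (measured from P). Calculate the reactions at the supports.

Resultant of the distributed load: 1200.2 × 2 = 2400.4 N at 1.8 m from P.
Taking moments about P: Q_y·7.5 − 600·3.9 − 3050·5.8 + 23650 − (1200.2·2)·1.8 = 0 → Q_y = 700.72/7.5 = 93.4293 ≈ 93.43 N.
ΣF_y = 0: P_y + 93.4293 − 600 − 3050 − 1200.2·2 = 0 → P_y = 5957 N.
ΣF_x = 0: no horizontal applied forces, so P_x = 0.

P_x = 0, P_y = 5957 N, Q_y = 93.43 N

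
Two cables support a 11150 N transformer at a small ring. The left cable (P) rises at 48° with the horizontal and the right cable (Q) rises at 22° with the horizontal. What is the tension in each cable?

ΣF_x = 0: −T_P·cos48° + T_Q·cos22° = 0 → T_Q = 0.721681·T_P.
ΣF_y = 0: T_P·sin48° + T_Q·sin22° = 11150.
Substitute: T_P·(0.743145 + 0.721681·0.374607) = 11150 → T_P = 11001.6 ≈ 11000 N.
Then T_Q = 0.721681 × 11001.6 = 7940 N.

T_P = 11000 N, T_Q = 7940 N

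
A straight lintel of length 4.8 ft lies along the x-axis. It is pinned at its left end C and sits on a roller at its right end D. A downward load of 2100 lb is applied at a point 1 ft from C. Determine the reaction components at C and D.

C_x = 0, C_y = 1662 lb, D_y = 437.5 lb

Moments about C: D_y·4.8 − 2100·1 = 0 → D_y = 2100/4.8 = 437.5 lb.
ΣF_y = 0: C_y + 437.5 − 2100 = 0 → C_y = 1662 lb.
ΣF_x = 0: no horizontal applied forces, so C_x = 0.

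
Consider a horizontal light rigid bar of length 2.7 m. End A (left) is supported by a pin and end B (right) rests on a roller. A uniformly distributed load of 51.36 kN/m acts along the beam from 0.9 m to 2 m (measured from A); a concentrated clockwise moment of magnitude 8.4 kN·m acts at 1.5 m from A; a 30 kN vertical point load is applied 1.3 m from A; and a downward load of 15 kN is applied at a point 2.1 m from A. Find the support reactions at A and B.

A_x = 0, A_y = 41.93 kN, B_y = 59.56 kN

Resultant of the distributed load: 51.36 × 1.1 = 56.496 kN at 1.45 m from A.
Taking moments about A: B_y·2.7 − (51.36·1.1)·1.45 − 8.4 − 30·1.3 − 15·2.1 = 0 → B_y = 160.8192/2.7 = 59.5627 ≈ 59.56 kN.
ΣF_y = 0: A_y + 59.5627 − 51.36·1.1 − 30 − 15 = 0 → A_y = 41.93 kN.
ΣF_x = 0: no horizontal applied forces, so A_x = 0.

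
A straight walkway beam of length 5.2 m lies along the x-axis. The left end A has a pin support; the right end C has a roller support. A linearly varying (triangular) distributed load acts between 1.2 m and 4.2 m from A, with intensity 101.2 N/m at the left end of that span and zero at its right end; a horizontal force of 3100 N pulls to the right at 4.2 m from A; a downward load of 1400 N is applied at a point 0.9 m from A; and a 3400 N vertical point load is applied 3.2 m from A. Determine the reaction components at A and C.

A_x = -3100 N, A_y = 2553 N, C_y = 2399 N

Resultant of the triangular load: ½ × 101.2 × 3 = 151.8 N, acting at 2.2 m from A (one-third of the span from the peak).
ΣM about A: C_y·5.2 − (½·101.2·3)·2.2 − 1400·0.9 − 3400·3.2 = 0 → C_y = 12473.96/5.2 = 2398.84 ≈ 2399 N.
ΣF_y = 0: A_y + 2398.84 − ½·101.2·3 − 1400 − 3400 = 0 → A_y = 2553 N.
ΣF_x = 0: A_x + 3100 = 0 → A_x = -3100 N.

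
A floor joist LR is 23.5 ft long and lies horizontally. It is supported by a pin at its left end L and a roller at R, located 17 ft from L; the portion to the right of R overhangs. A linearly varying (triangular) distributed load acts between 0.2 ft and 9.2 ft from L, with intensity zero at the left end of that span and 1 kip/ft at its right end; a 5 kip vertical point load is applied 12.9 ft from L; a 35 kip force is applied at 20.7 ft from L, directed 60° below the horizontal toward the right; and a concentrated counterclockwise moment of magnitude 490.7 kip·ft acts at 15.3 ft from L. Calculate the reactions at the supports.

Resultant of the triangular load: ½ × 1 × 9 = 4.5 kip, acting at 6.2 ft from L (one-third of the span from the peak).
Taking moments about L: R_y·17 − (½·1·9)·6.2 − 5·12.9 − 35·sin60°·20.7 + 490.7 = 0 → R_y = 229.135/17 = 13.4785 ≈ 13.48 kip.
ΣF_y = 0: L_y + 13.4785 − ½·1·9 − 5 − 35·sin60° = 0 → L_y = 26.33 kip.
ΣF_x = 0: L_x + 35·cos60° = 0 → L_x = -17.50 kip.

L_x = -17.50 kip, L_y = 26.33 kip, R_y = 13.48 kip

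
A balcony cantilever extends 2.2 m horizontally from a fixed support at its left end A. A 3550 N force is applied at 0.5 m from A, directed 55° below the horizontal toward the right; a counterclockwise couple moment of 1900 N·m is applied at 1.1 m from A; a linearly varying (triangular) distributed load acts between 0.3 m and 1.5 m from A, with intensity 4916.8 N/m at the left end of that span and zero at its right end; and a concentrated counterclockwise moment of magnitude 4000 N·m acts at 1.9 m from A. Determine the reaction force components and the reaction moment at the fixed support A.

Resultant of the triangular load: ½ × 4916.8 × 1.2 = 2950.08 N, acting at 0.7 m from A (one-third of the span from the peak).
ΣF_x = 0: A_x + 3550·cos55° = 0 → A_x = -2036 N.
ΣF_y = 0: A_y − 3550·sin55° − ½·4916.8·1.2 = 0 → A_y = 5858 N.
ΣM about A: M_A − 3550·sin55°·0.5 + 1900 − (½·4916.8·1.2)·0.7 + 4000 = 0 → M_A = -2381 N·m.

A_x = -2036 N, A_y = 5858 N, M_A = -2381 N·m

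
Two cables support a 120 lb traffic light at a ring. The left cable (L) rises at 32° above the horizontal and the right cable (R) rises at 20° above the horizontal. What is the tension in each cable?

ΣF_x = 0: −T_L·cos32° + T_R·cos20° = 0 → T_R = 0.902474·T_L.
ΣF_y = 0: T_L·sin32° + T_R·sin20° = 120.
Substitute: T_L·(0.529919 + 0.902474·0.34202) = 120 → T_L = 143.099 ≈ 143.1 lb.
Then T_R = 0.902474 × 143.099 = 129.1 lb.

T_L = 143.1 lb, T_R = 129.1 lb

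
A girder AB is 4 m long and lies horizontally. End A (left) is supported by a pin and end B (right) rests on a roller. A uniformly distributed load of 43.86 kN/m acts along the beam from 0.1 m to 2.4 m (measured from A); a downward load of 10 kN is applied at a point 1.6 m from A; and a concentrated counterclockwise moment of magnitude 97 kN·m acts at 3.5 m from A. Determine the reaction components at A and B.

A_x = 0, A_y = 99.60 kN, B_y = 11.27 kN

Resultant of the distributed load: 43.86 × 2.3 = 100.878 kN at 1.25 m from A.
ΣM about A: B_y·4 − (43.86·2.3)·1.25 − 10·1.6 + 97 = 0 → B_y = 45.0975/4 = 11.2744 ≈ 11.27 kN.
ΣF_y = 0: A_y + 11.2744 − 43.86·2.3 − 10 = 0 → A_y = 99.60 kN.
ΣF_x = 0: no horizontal applied forces, so A_x = 0.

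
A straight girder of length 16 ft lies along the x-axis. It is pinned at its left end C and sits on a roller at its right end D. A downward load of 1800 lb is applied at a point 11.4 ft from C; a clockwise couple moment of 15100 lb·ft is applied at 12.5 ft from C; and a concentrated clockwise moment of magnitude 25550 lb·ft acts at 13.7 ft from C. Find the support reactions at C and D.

Taking moments about C: D_y·16 − 1800·11.4 − 15100 − 25550 = 0 → D_y = 61170/16 = 3823.12 ≈ 3823 lb.
ΣF_y = 0: C_y + 3823.12 − 1800 = 0 → C_y = -2023 lb.
ΣF_x = 0: no horizontal applied forces, so C_x = 0.

C_x = 0, C_y = -2023 lb, D_y = 3823 lb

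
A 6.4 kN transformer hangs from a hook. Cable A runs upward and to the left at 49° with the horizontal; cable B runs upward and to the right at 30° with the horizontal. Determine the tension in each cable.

ΣF_x = 0: −T_A·cos49° + T_B·cos30° = 0 → T_B = 0.757552·T_A.
ΣF_y = 0: T_A·sin49° + T_B·sin30° = 6.4.
Substitute: T_A·(0.75471 + 0.757552·0.5) = 6.4 → T_A = 5.6463 ≈ 5.646 kN.
Then T_B = 0.757552 × 5.6463 = 4.277 kN.

T_A = 5.646 kN, T_B = 4.277 kN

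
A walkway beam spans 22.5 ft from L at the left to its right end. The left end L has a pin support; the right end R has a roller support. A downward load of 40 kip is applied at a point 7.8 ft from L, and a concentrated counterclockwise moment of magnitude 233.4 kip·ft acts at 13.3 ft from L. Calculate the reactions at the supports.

Taking moments about L: R_y·22.5 − 40·7.8 + 233.4 = 0 → R_y = 78.6/22.5 = 3.49333 ≈ 3.493 kip.
ΣF_y = 0: L_y + 3.49333 − 40 = 0 → L_y = 36.51 kip.
ΣF_x = 0: no horizontal applied forces, so L_x = 0.

L_x = 0, L_y = 36.51 kip, R_y = 3.493 kip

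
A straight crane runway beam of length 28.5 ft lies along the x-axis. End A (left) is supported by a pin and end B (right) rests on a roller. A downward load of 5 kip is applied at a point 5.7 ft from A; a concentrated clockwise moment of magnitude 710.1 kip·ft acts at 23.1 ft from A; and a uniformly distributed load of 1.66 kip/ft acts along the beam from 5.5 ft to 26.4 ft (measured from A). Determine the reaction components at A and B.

A_x = 0, A_y = -5.638 kip, B_y = 45.33 kip

Resultant of the distributed load: 1.66 × 20.9 = 34.694 kip at 15.95 ft from A.
Moments about A: B_y·28.5 − 5·5.7 − 710.1 − (1.66·20.9)·15.95 = 0 → B_y = 1291.9693/28.5 = 45.3323 ≈ 45.33 kip.
ΣF_y = 0: A_y + 45.3323 − 5 − 1.66·20.9 = 0 → A_y = -5.638 kip.
ΣF_x = 0: no horizontal applied forces, so A_x = 0.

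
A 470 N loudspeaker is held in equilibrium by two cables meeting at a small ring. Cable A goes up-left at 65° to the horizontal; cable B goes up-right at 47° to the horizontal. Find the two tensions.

ΣF_x = 0: −T_A·cos65° + T_B·cos47° = 0 → T_B = 0.619676·T_A.
ΣF_y = 0: T_A·sin65° + T_B·sin47° = 470.
Substitute: T_A·(0.906308 + 0.619676·0.731354) = 470 → T_A = 345.713 ≈ 345.7 N.
Then T_B = 0.619676 × 345.713 = 214.2 N.

T_A = 345.7 N, T_B = 214.2 N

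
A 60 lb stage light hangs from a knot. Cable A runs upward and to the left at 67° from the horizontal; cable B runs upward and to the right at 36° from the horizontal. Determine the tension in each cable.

ΣF_x = 0: −T_A·cos67° + T_B·cos36° = 0 → T_B = 0.48297·T_A.
ΣF_y = 0: T_A·sin67° + T_B·sin36° = 60.
Substitute: T_A·(0.920505 + 0.48297·0.587785) = 60 → T_A = 49.8179 ≈ 49.82 lb.
Then T_B = 0.48297 × 49.8179 = 24.06 lb.

T_A = 49.82 lb, T_B = 24.06 lb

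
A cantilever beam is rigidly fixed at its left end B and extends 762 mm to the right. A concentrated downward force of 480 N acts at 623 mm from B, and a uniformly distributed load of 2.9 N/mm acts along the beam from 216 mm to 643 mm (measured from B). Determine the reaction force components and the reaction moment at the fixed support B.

B_x = 0, B_y = 1718 N, M_B = 830900 N·mm

Resultant of the distributed load: 2.9 × 427 = 1238.3 N at 429.5 mm from B.
ΣF_x = 0: B_x = 0.
ΣF_y = 0: B_y − 480 − 2.9·427 = 0 → B_y = 1718 N.
ΣM about B: M_B − 480·623 − (2.9·427)·429.5 = 0 → M_B = 830900 N·mm.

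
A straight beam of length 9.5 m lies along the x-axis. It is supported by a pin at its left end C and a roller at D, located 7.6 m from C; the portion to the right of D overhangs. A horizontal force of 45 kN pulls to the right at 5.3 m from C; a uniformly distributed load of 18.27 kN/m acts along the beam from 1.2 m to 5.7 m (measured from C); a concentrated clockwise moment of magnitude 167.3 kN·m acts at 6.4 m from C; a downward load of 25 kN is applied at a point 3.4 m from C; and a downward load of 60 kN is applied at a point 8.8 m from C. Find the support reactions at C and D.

C_x = -45.00 kN, C_y = 27.22 kN, D_y = 140.0 kN

Resultant of the distributed load: 18.27 × 4.5 = 82.215 kN at 3.45 m from C.
Moments about C: D_y·7.6 − (18.27·4.5)·3.45 − 167.3 − 25·3.4 − 60·8.8 = 0 → D_y = 1063.94175/7.6 = 139.992 ≈ 140.0 kN.
ΣF_y = 0: C_y + 139.992 − 18.27·4.5 − 25 − 60 = 0 → C_y = 27.22 kN.
ΣF_x = 0: C_x + 45 = 0 → C_x = -45.00 kN.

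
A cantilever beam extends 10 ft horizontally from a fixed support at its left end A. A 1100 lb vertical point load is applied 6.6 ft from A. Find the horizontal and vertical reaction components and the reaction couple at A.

A_x = 0, A_y = 1100 lb, M_A = 7260 lb·ft

ΣF_x = 0: A_x = 0.
ΣF_y = 0: A_y − 1100 = 0 → A_y = 1100 lb.
ΣM about A: M_A − 1100·6.6 = 0 → M_A = 7260 lb·ft.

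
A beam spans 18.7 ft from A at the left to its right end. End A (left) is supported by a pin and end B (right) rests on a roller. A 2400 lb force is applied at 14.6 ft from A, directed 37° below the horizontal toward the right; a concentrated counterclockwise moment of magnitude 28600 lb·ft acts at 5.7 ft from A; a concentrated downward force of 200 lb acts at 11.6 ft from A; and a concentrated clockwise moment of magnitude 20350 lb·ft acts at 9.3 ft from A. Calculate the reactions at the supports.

A_x = -1917 lb, A_y = 833.8 lb, B_y = 810.6 lb

ΣM about A: B_y·18.7 − 2400·sin37°·14.6 + 28600 − 200·11.6 − 20350 = 0 → B_y = 15157.6/18.7 = 810.567 ≈ 810.6 lb.
ΣF_y = 0: A_y + 810.567 − 2400·sin37° − 200 = 0 → A_y = 833.8 lb.
ΣF_x = 0: A_x + 2400·cos37° = 0 → A_x = -1917 lb.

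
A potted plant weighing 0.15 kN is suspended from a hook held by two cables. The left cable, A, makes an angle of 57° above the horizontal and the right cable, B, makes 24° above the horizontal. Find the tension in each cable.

ΣF_x = 0: −T_A·cos57° + T_B·cos24° = 0 → T_B = 0.596182·T_A.
ΣF_y = 0: T_A·sin57° + T_B·sin24° = 0.15.
Substitute: T_A·(0.838671 + 0.596182·0.406737) = 0.15 → T_A = 0.13874 ≈ 0.1387 kN.
Then T_B = 0.596182 × 0.13874 = 0.08271 kN.

T_A = 0.1387 kN, T_B = 0.08271 kN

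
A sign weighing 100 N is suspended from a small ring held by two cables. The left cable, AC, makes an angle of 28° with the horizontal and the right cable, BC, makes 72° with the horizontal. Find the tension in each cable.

T_AC = 31.38 N, T_BC = 89.66 N

ΣF_x = 0: −T_AC·cos28° + T_BC·cos72° = 0 → T_BC = 2.85728·T_AC.
ΣF_y = 0: T_AC·sin28° + T_BC·sin72° = 100.
Substitute: T_AC·(0.469472 + 2.85728·0.951057) = 100 → T_AC = 31.3784 ≈ 31.38 N.
Then T_BC = 2.85728 × 31.3784 = 89.66 N.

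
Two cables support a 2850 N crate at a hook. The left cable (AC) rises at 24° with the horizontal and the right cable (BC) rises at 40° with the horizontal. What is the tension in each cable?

T_AC = 2429 N, T_BC = 2897 N

ΣF_x = 0: −T_AC·cos24° + T_BC·cos40° = 0 → T_BC = 1.19255·T_AC.
ΣF_y = 0: T_AC·sin24° + T_BC·sin40° = 2850.
Substitute: T_AC·(0.406737 + 1.19255·0.642788) = 2850 → T_AC = 2429.06 ≈ 2429 N.
Then T_BC = 1.19255 × 2429.06 = 2897 N.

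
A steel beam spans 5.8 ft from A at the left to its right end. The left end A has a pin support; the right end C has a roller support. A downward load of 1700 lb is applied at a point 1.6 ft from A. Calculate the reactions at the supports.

Taking moments about A: C_y·5.8 − 1700·1.6 = 0 → C_y = 2720/5.8 = 468.966 ≈ 469.0 lb.
ΣF_y = 0: A_y + 468.966 − 1700 = 0 → A_y = 1231 lb.
ΣF_x = 0: no horizontal applied forces, so A_x = 0.

A_x = 0, A_y = 1231 lb, C_y = 469.0 lb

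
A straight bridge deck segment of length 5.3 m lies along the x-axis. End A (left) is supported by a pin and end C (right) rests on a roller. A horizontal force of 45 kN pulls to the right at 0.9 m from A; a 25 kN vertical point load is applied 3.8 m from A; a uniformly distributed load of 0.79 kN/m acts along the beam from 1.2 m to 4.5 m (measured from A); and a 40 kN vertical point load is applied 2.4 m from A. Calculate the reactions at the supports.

A_x = -45.00 kN, A_y = 30.17 kN, C_y = 37.44 kN

Resultant of the distributed load: 0.79 × 3.3 = 2.607 kN at 2.85 m from A.
Taking moments about A: C_y·5.3 − 25·3.8 − (0.79·3.3)·2.85 − 40·2.4 = 0 → C_y = 198.42995/5.3 = 37.4396 ≈ 37.44 kN.
ΣF_y = 0: A_y + 37.4396 − 25 − 0.79·3.3 − 40 = 0 → A_y = 30.17 kN.
ΣF_x = 0: A_x + 45 = 0 → A_x = -45.00 kN.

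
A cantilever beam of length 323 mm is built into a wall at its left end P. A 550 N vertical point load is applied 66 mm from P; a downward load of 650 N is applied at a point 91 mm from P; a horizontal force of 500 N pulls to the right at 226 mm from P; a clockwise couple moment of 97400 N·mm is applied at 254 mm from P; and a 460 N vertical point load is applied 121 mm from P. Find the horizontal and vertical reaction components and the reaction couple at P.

P_x = -500.0 N, P_y = 1660 N, M_P = 248500 N·mm

ΣF_x = 0: P_x + 500 = 0 → P_x = -500.0 N.
ΣF_y = 0: P_y − 550 − 650 − 460 = 0 → P_y = 1660 N.
ΣM about P: M_P − 550·66 − 650·91 − 97400 − 460·121 = 0 → M_P = 248500 N·mm.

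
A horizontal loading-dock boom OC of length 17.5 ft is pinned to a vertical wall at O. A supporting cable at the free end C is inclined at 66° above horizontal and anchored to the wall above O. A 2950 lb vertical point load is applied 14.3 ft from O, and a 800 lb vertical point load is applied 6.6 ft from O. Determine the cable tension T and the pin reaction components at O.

ΣM about O: T·sin66°·17.5 − 2950·14.3 − 800·6.6 = 0 → T = 47465/(17.5·0.913545) = 2968.97 ≈ 2969 lb.
ΣF_x = 0: O_x − T·cos66° = 0 → O_x = 2968.97 × 0.406737 = 1208 lb.
ΣF_y = 0: O_y + T·sin66° − 2950 − 800 = 0 → O_y = 3750 − 2968.97 × 0.913545 = 1038 lb.

T = 2969 lb, O_x = 1208 lb, O_y = 1038 lb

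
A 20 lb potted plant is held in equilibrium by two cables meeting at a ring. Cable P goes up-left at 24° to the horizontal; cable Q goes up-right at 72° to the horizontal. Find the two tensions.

ΣF_x = 0: −T_P·cos24° + T_Q·cos72° = 0 → T_Q = 2.9563·T_P.
ΣF_y = 0: T_P·sin24° + T_Q·sin72° = 20.
Substitute: T_P·(0.406737 + 2.9563·0.951057) = 20 → T_P = 6.21437 ≈ 6.214 lb.
Then T_Q = 2.9563 × 6.21437 = 18.37 lb.

T_P = 6.214 lb, T_Q = 18.37 lb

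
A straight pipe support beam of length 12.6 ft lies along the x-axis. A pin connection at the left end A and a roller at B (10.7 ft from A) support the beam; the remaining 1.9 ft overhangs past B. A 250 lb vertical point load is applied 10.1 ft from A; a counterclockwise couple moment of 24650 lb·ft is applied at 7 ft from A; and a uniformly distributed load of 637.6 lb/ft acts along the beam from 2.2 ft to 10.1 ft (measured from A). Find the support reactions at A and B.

A_x = 0, A_y = 4460 lb, B_y = 827.4 lb

Resultant of the distributed load: 637.6 × 7.9 = 5037.04 lb at 6.15 ft from A.
ΣM about A: B_y·10.7 − 250·10.1 + 24650 − (637.6·7.9)·6.15 = 0 → B_y = 8852.796/10.7 = 827.364 ≈ 827.4 lb.
ΣF_y = 0: A_y + 827.364 − 250 − 637.6·7.9 = 0 → A_y = 4460 lb.
ΣF_x = 0: no horizontal applied forces, so A_x = 0.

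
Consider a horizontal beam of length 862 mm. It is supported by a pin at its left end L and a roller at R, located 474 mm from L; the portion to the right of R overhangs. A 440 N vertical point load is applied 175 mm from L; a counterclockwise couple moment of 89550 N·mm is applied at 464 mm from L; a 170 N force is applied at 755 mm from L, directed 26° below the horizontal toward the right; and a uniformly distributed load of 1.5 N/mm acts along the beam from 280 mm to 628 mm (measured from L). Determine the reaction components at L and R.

L_x = -152.8 N, L_y = 444.3 N, R_y = 592.2 N

Resultant of the distributed load: 1.5 × 348 = 522 N at 454 mm from L.
ΣM about L: R_y·474 − 440·175 + 89550 − 170·sin26°·755 − (1.5·348)·454 = 0 → R_y = 280703/474 = 592.2 N.
ΣF_y = 0: L_y + 592.2 − 440 − 170·sin26° − 1.5·348 = 0 → L_y = 444.3 N.
ΣF_x = 0: L_x + 170·cos26° = 0 → L_x = -152.8 N.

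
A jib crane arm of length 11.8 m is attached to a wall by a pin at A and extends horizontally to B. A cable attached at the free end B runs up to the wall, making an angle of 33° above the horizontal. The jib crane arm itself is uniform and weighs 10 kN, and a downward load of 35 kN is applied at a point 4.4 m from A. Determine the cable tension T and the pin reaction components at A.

ΣM about A: T·sin33°·11.8 − 10·5.9 − 35·4.4 = 0 → T = 213/(11.8·0.544639) = 33.1428 ≈ 33.14 kN.
ΣF_x = 0: A_x − T·cos33° = 0 → A_x = 33.1428 × 0.838671 = 27.80 kN.
ΣF_y = 0: A_y + T·sin33° − 10 − 35 = 0 → A_y = 45 − 33.1428 × 0.544639 = 26.95 kN.

T = 33.14 kN, A_x = 27.80 kN, A_y = 26.95 kN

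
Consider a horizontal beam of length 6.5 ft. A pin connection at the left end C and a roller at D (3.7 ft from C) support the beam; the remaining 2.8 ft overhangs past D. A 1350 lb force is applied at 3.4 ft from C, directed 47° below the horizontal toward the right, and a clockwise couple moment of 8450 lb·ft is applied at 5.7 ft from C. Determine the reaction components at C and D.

C_x = -920.7 lb, C_y = -2204 lb, D_y = 3191 lb

ΣM about C: D_y·3.7 − 1350·sin47°·3.4 − 8450 = 0 → D_y = 11806.9/3.7 = 3191.05 ≈ 3191 lb.
ΣF_y = 0: C_y + 3191.05 − 1350·sin47° = 0 → C_y = -2204 lb.
ΣF_x = 0: C_x + 1350·cos47° = 0 → C_x = -920.7 lb.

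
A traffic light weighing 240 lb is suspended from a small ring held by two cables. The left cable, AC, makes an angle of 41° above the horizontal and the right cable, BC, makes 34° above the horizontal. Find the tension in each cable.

T_AC = 206.0 lb, T_BC = 187.5 lb

ΣF_x = 0: −T_AC·cos41° + T_BC·cos34° = 0 → T_BC = 0.910344·T_AC.
ΣF_y = 0: T_AC·sin41° + T_BC·sin34° = 240.
Substitute: T_AC·(0.656059 + 0.910344·0.559193) = 240 → T_AC = 205.988 ≈ 206.0 lb.
Then T_BC = 0.910344 × 205.988 = 187.5 lb.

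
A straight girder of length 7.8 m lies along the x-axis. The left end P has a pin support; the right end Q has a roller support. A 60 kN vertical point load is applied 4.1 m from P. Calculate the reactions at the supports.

ΣM about P: Q_y·7.8 − 60·4.1 = 0 → Q_y = 246/7.8 = 31.5385 ≈ 31.54 kN.
ΣF_y = 0: P_y + 31.5385 − 60 = 0 → P_y = 28.46 kN.
ΣF_x = 0: no horizontal applied forces, so P_x = 0.

P_x = 0, P_y = 28.46 kN, Q_y = 31.54 kN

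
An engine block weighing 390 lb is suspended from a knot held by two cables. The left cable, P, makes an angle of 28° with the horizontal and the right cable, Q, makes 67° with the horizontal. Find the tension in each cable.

T_P = 153.0 lb, T_Q = 345.7 lb

ΣF_x = 0: −T_P·cos28° + T_Q·cos67° = 0 → T_Q = 2.25973·T_P.
ΣF_y = 0: T_P·sin28° + T_Q·sin67° = 390.
Substitute: T_P·(0.469472 + 2.25973·0.920505) = 390 → T_P = 152.967 ≈ 153.0 lb.
Then T_Q = 2.25973 × 152.967 = 345.7 lb.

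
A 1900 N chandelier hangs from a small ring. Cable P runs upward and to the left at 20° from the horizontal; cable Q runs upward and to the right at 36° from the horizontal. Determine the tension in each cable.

T_P = 1854 N, T_Q = 2154 N

ΣF_x = 0: −T_P·cos20° + T_Q·cos36° = 0 → T_Q = 1.16152·T_P.
ΣF_y = 0: T_P·sin20° + T_Q·sin36° = 1900.
Substitute: T_P·(0.34202 + 1.16152·0.587785) = 1900 → T_P = 1854.12 ≈ 1854 N.
Then T_Q = 1.16152 × 1854.12 = 2154 N.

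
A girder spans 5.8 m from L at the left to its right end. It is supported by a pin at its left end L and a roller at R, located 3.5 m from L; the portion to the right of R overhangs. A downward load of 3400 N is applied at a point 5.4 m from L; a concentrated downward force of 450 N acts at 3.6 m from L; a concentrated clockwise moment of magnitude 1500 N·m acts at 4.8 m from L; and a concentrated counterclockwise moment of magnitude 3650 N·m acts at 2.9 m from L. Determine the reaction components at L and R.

ΣM about L: R_y·3.5 − 3400·5.4 − 450·3.6 − 1500 + 3650 = 0 → R_y = 17830/3.5 = 5094.29 ≈ 5094 N.
ΣF_y = 0: L_y + 5094.29 − 3400 − 450 = 0 → L_y = -1244 N.
ΣF_x = 0: no horizontal applied forces, so L_x = 0.

L_x = 0, L_y = -1244 N, R_y = 5094 N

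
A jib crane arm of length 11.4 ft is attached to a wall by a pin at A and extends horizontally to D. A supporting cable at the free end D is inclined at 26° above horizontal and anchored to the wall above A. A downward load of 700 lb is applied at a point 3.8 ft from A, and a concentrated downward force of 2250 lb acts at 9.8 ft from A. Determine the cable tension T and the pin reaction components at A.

T = 4945 lb, A_x = 4444 lb, A_y = 782.5 lb

ΣM about A: T·sin26°·11.4 − 700·3.8 − 2250·9.8 = 0 → T = 24710/(11.4·0.438371) = 4944.54 ≈ 4945 lb.
ΣF_x = 0: A_x − T·cos26° = 0 → A_x = 4944.54 × 0.898794 = 4444 lb.
ΣF_y = 0: A_y + T·sin26° − 700 − 2250 = 0 → A_y = 2950 − 4944.54 × 0.438371 = 782.5 lb.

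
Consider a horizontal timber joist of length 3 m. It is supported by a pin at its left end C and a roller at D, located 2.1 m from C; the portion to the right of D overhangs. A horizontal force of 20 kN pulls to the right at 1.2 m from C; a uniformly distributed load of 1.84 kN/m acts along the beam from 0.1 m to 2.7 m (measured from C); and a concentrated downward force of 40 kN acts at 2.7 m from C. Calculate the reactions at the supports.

Resultant of the distributed load: 1.84 × 2.6 = 4.784 kN at 1.4 m from C.
Moments about C: D_y·2.1 − (1.84·2.6)·1.4 − 40·2.7 = 0 → D_y = 114.6976/2.1 = 54.6179 ≈ 54.62 kN.
ΣF_y = 0: C_y + 54.6179 − 1.84·2.6 − 40 = 0 → C_y = -9.834 kN.
ΣF_x = 0: C_x + 20 = 0 → C_x = -20.00 kN.

C_x = -20.00 kN, C_y = -9.834 kN, D_y = 54.62 kN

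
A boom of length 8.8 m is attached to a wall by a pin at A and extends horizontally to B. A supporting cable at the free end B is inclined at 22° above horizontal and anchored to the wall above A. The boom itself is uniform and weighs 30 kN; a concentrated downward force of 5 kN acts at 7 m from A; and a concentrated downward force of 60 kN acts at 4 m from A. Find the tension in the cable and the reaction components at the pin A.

ΣM about A: T·sin22°·8.8 − 30·4.4 − 5·7 − 60·4 = 0 → T = 407/(8.8·0.374607) = 123.463 ≈ 123.5 kN.
ΣF_x = 0: A_x − T·cos22° = 0 → A_x = 123.463 × 0.927184 = 114.5 kN.
ΣF_y = 0: A_y + T·sin22° − 30 − 5 − 60 = 0 → A_y = 95 − 123.463 × 0.374607 = 48.75 kN.

T = 123.5 kN, A_x = 114.5 kN, A_y = 48.75 kN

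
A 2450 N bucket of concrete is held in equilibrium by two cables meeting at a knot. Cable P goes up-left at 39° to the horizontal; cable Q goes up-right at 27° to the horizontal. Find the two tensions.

ΣF_x = 0: −T_P·cos39° + T_Q·cos27° = 0 → T_Q = 0.872211·T_P.
ΣF_y = 0: T_P·sin39° + T_Q·sin27° = 2450.
Substitute: T_P·(0.62932 + 0.872211·0.45399) = 2450 → T_P = 2389.56 ≈ 2390 N.
Then T_Q = 0.872211 × 2389.56 = 2084 N.

T_P = 2390 N, T_Q = 2084 N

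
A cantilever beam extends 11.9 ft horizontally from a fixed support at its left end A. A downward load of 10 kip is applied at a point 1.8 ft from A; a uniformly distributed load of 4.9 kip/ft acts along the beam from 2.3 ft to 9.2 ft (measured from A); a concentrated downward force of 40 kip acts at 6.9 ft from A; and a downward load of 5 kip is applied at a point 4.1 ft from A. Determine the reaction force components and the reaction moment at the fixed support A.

A_x = 0, A_y = 88.81 kip, M_A = 508.9 kip·ft

Resultant of the distributed load: 4.9 × 6.9 = 33.81 kip at 5.75 ft from A.
ΣF_x = 0: A_x = 0.
ΣF_y = 0: A_y − 10 − 4.9·6.9 − 40 − 5 = 0 → A_y = 88.81 kip.
ΣM about A: M_A − 10·1.8 − (4.9·6.9)·5.75 − 40·6.9 − 5·4.1 = 0 → M_A = 508.9 kip·ft.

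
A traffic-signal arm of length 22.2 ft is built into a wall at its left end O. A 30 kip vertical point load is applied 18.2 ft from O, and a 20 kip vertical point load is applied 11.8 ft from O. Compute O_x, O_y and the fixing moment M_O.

ΣF_x = 0: O_x = 0.
ΣF_y = 0: O_y − 30 − 20 = 0 → O_y = 50.00 kip.
ΣM about O: M_O − 30·18.2 − 20·11.8 = 0 → M_O = 782.0 kip·ft.

O_x = 0, O_y = 50.00 kip, M_O = 782.0 kip·ft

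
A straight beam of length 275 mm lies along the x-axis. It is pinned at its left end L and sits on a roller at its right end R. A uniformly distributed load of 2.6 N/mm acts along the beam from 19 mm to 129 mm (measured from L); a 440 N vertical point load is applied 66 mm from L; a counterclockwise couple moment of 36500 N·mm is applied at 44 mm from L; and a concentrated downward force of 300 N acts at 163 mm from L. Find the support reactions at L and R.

Resultant of the distributed load: 2.6 × 110 = 286 N at 74 mm from L.
ΣM about L: R_y·275 − (2.6·110)·74 − 440·66 + 36500 − 300·163 = 0 → R_y = 62604/275 = 227.651 ≈ 227.7 N.
ΣF_y = 0: L_y + 227.651 − 2.6·110 − 440 − 300 = 0 → L_y = 798.3 N.
ΣF_x = 0: no horizontal applied forces, so L_x = 0.

L_x = 0, L_y = 798.3 N, R_y = 227.7 N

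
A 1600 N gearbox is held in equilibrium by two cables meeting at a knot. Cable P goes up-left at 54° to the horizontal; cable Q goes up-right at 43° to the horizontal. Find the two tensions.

T_P = 1179 N, T_Q = 947.5 N

ΣF_x = 0: −T_P·cos54° + T_Q·cos43° = 0 → T_Q = 0.803695·T_P.
ΣF_y = 0: T_P·sin54° + T_Q·sin43° = 1600.
Substitute: T_P·(0.809017 + 0.803695·0.681998) = 1600 → T_P = 1178.95 ≈ 1179 N.
Then T_Q = 0.803695 × 1178.95 = 947.5 N.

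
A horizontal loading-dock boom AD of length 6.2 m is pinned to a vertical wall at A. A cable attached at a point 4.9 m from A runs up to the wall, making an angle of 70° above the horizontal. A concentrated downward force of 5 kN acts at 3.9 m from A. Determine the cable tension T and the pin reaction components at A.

ΣM about A: T·sin70°·4.9 − 5·3.9 = 0 → T = 19.5/(4.9·0.939693) = 4.23499 ≈ 4.235 kN.
ΣF_x = 0: A_x − T·cos70° = 0 → A_x = 4.23499 × 0.34202 = 1.448 kN.
ΣF_y = 0: A_y + T·sin70° − 5 = 0 → A_y = 5 − 4.23499 × 0.939693 = 1.020 kN.

T = 4.235 kN, A_x = 1.448 kN, A_y = 1.020 kN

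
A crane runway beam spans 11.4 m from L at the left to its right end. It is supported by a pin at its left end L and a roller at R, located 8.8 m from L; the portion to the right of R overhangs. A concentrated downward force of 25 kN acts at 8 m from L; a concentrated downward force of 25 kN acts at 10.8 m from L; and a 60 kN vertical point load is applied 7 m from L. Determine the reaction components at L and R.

L_x = 0, L_y = 8.864 kN, R_y = 101.1 kN

Taking moments about L: R_y·8.8 − 25·8 − 25·10.8 − 60·7 = 0 → R_y = 890/8.8 = 101.136 ≈ 101.1 kN.
ΣF_y = 0: L_y + 101.136 − 25 − 25 − 60 = 0 → L_y = 8.864 kN.
ΣF_x = 0: no horizontal applied forces, so L_x = 0.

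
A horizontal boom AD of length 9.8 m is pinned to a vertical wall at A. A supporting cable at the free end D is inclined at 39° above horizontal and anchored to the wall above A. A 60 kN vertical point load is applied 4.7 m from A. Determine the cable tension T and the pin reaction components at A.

T = 45.72 kN, A_x = 35.53 kN, A_y = 31.22 kN

ΣM about A: T·sin39°·9.8 − 60·4.7 = 0 → T = 282/(9.8·0.62932) = 45.7248 ≈ 45.72 kN.
ΣF_x = 0: A_x − T·cos39° = 0 → A_x = 45.7248 × 0.777146 = 35.53 kN.
ΣF_y = 0: A_y + T·sin39° − 60 = 0 → A_y = 60 − 45.7248 × 0.62932 = 31.22 kN.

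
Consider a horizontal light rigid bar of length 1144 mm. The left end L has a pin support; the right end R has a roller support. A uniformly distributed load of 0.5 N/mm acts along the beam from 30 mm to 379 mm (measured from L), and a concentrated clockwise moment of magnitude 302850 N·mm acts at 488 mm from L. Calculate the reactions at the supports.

L_x = 0, L_y = -121.4 N, R_y = 295.9 N

Resultant of the distributed load: 0.5 × 349 = 174.5 N at 204.5 mm from L.
Moments about L: R_y·1144 − (0.5·349)·204.5 − 302850 = 0 → R_y = 338535.25/1144 = 295.922 ≈ 295.9 N.
ΣF_y = 0: L_y + 295.922 − 0.5·349 = 0 → L_y = -121.4 N.
ΣF_x = 0: no horizontal applied forces, so L_x = 0.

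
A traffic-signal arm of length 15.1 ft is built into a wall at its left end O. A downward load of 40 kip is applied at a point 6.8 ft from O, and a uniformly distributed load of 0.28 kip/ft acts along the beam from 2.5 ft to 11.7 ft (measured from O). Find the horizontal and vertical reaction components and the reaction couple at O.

Resultant of the distributed load: 0.28 × 9.2 = 2.576 kip at 7.1 ft from O.
ΣF_x = 0: O_x = 0.
ΣF_y = 0: O_y − 40 − 0.28·9.2 = 0 → O_y = 42.58 kip.
ΣM about O: M_O − 40·6.8 − (0.28·9.2)·7.1 = 0 → M_O = 290.3 kip·ft.

O_x = 0, O_y = 42.58 kip, M_O = 290.3 kip·ft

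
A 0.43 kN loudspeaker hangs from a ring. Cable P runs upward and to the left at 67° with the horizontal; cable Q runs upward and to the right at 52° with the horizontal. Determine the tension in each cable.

ΣF_x = 0: −T_P·cos67° + T_Q·cos52° = 0 → T_Q = 0.634653·T_P.
ΣF_y = 0: T_P·sin67° + T_Q·sin52° = 0.43.
Substitute: T_P·(0.920505 + 0.634653·0.788011) = 0.43 → T_P = 0.302685 ≈ 0.3027 kN.
Then T_Q = 0.634653 × 0.302685 = 0.1921 kN.

T_P = 0.3027 kN, T_Q = 0.1921 kN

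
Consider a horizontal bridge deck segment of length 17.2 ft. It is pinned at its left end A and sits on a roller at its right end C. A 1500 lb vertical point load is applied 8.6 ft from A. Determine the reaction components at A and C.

Taking moments about A: C_y·17.2 − 1500·8.6 = 0 → C_y = 12900/17.2 = 750.0 lb.
ΣF_y = 0: A_y + 750 − 1500 = 0 → A_y = 750.0 lb.
ΣF_x = 0: no horizontal applied forces, so A_x = 0.

A_x = 0, A_y = 750.0 lb, C_y = 750.0 lb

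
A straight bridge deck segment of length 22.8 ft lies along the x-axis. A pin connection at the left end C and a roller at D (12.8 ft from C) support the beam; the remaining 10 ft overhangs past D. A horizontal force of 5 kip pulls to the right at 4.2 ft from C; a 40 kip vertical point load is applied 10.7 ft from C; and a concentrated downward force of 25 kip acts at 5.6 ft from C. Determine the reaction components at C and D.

ΣM about C: D_y·12.8 − 40·10.7 − 25·5.6 = 0 → D_y = 568/12.8 = 44.375 ≈ 44.38 kip.
ΣF_y = 0: C_y + 44.375 − 40 − 25 = 0 → C_y = 20.62 kip.
ΣF_x = 0: C_x + 5 = 0 → C_x = -5.000 kip.

C_x = -5.000 kip, C_y = 20.62 kip, D_y = 44.38 kip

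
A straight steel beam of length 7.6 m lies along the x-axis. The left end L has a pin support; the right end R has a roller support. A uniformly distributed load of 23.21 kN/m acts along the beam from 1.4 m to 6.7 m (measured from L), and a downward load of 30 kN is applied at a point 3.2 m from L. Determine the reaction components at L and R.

Resultant of the distributed load: 23.21 × 5.3 = 123.013 kN at 4.05 m from L.
ΣM about L: R_y·7.6 − (23.21·5.3)·4.05 − 30·3.2 = 0 → R_y = 594.20265/7.6 = 78.1846 ≈ 78.18 kN.
ΣF_y = 0: L_y + 78.1846 − 23.21·5.3 − 30 = 0 → L_y = 74.83 kN.
ΣF_x = 0: no horizontal applied forces, so L_x = 0.

L_x = 0, L_y = 74.83 kN, R_y = 78.18 kN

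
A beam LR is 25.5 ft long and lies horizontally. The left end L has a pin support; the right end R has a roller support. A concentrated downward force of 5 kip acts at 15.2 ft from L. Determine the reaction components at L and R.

L_x = 0, L_y = 2.020 kip, R_y = 2.980 kip

Moments about L: R_y·25.5 − 5·15.2 = 0 → R_y = 76/25.5 = 2.98039 ≈ 2.980 kip.
ΣF_y = 0: L_y + 2.98039 − 5 = 0 → L_y = 2.020 kip.
ΣF_x = 0: no horizontal applied forces, so L_x = 0.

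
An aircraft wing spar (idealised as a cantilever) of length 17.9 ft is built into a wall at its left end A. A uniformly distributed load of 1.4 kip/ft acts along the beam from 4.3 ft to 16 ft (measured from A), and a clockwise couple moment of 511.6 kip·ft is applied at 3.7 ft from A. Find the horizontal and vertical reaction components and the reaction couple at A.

Resultant of the distributed load: 1.4 × 11.7 = 16.38 kip at 10.15 ft from A.
ΣF_x = 0: A_x = 0.
ΣF_y = 0: A_y − 1.4·11.7 = 0 → A_y = 16.38 kip.
ΣM about A: M_A − (1.4·11.7)·10.15 − 511.6 = 0 → M_A = 677.9 kip·ft.

A_x = 0, A_y = 16.38 kip, M_A = 677.9 kip·ft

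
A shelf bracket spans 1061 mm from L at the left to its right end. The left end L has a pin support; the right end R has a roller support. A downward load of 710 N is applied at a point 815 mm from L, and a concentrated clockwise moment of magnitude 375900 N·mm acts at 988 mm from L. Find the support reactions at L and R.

L_x = 0, L_y = -189.7 N, R_y = 899.7 N

Taking moments about L: R_y·1061 − 710·815 − 375900 = 0 → R_y = 954550/1061 = 899.67 ≈ 899.7 N.
ΣF_y = 0: L_y + 899.67 − 710 = 0 → L_y = -189.7 N.
ΣF_x = 0: no horizontal applied forces, so L_x = 0.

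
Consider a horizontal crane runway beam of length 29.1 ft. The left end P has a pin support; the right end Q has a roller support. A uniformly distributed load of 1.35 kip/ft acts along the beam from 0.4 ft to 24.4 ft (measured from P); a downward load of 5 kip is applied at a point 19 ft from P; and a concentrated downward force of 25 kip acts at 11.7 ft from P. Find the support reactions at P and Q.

Resultant of the distributed load: 1.35 × 24 = 32.4 kip at 12.4 ft from P.
Taking moments about P: Q_y·29.1 − (1.35·24)·12.4 − 5·19 − 25·11.7 = 0 → Q_y = 789.26/29.1 = 27.1223 ≈ 27.12 kip.
ΣF_y = 0: P_y + 27.1223 − 1.35·24 − 5 − 25 = 0 → P_y = 35.28 kip.
ΣF_x = 0: no horizontal applied forces, so P_x = 0.

P_x = 0, P_y = 35.28 kip, Q_y = 27.12 kip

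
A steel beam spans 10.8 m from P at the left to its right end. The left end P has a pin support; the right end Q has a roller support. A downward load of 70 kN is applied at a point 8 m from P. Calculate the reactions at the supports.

Moments about P: Q_y·10.8 − 70·8 = 0 → Q_y = 560/10.8 = 51.8519 ≈ 51.85 kN.
ΣF_y = 0: P_y + 51.8519 − 70 = 0 → P_y = 18.15 kN.
ΣF_x = 0: no horizontal applied forces, so P_x = 0.

P_x = 0, P_y = 18.15 kN, Q_y = 51.85 kN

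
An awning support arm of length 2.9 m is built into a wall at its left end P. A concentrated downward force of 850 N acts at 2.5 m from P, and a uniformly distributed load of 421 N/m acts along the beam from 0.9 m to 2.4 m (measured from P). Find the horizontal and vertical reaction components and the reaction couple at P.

P_x = 0, P_y = 1482 N, M_P = 3167 N·m

Resultant of the distributed load: 421 × 1.5 = 631.5 N at 1.65 m from P.
ΣF_x = 0: P_x = 0.
ΣF_y = 0: P_y − 850 − 421·1.5 = 0 → P_y = 1482 N.
ΣM about P: M_P − 850·2.5 − (421·1.5)·1.65 = 0 → M_P = 3167 N·m.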